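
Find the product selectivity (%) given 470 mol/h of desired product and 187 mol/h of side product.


Selectivity = desired / (desired + undesired) * 100
Total products = 470 + 187 = 657 mol/h
S = 470 / 657 * 100
= 0.7154 * 100
= 71.54 %

71.54 %


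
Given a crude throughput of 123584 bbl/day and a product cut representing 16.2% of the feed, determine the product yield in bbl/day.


Crude throughput = 123584 bbl/day
Fraction yield = 16.2%
yield = throughput * fraction / 100
yield = 123584 * 16.2 / 100 = 20020.608

20020.608 bbl/day


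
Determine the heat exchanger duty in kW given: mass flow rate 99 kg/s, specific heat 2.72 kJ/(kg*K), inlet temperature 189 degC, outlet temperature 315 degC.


Q = m_dot * cp * delta_T
delta_T = 315 - 189 = 126 K
Q = 99 * 2.72 * 126
= 269.28 * 126
= 33929.28 kW

33929.28 kW


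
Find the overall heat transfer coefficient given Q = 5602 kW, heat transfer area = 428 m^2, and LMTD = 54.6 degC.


From Q = U*A*LMTD, U = Q / (A * LMTD)
U = 5602 / (428 * 54.6) = 5602 / 23368.8 = 0.2397

0.2397 kW/(m^2*K)


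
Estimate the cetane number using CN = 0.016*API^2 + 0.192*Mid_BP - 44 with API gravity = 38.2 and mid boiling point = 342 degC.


CN = 0.016 * 38.2^2 + 0.192 * 342 - 44
CN = 23.34784 + 65.664 - 44 = 45.01184

45.01184


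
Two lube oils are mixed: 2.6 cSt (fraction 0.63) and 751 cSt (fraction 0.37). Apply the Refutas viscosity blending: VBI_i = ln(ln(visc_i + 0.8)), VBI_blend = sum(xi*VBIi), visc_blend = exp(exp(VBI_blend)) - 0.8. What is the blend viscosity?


Refutas method: VBN_i = 14.534*ln(ln(visc_i + 0.8)) + 10.975, blended linearly by mass fraction; since VBN is linear in VBI_i = ln(ln(visc_i + 0.8)) and the fractions sum to 1, blend VBI directly: visc = exp(exp(VBI_blend)) - 0.8
VBI_1 = ln(ln(2.6 + 0.8)) = 0.201941
VBI_2 = ln(ln(751 + 0.8)) = 1.89047
VBI_blend = 0.63 * 0.201941 + 0.37 * 1.89047 = 0.826697
visc_blend = exp(exp(0.826697)) - 0.8 = 9.033

9.033 cSt


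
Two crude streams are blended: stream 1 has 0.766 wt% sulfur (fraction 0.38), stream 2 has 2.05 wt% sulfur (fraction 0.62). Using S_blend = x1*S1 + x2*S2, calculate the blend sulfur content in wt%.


Linear sulfur blending: S_blend = x1*S1 + x2*S2
Contribution 1: 0.38 * 0.766 = 0.29108 wt%
Contribution 2: 0.62 * 2.05 = 1.271 wt%
S_blend = 0.29108 + 1.271 = 1.56208

1.56208 wt%


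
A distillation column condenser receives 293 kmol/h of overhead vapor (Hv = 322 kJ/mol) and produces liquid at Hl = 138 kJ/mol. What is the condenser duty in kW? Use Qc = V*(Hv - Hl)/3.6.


Qc = 293 * (322 - 138) / 3.6 = 293 * 184 / 3.6 = 14980

14980 kW


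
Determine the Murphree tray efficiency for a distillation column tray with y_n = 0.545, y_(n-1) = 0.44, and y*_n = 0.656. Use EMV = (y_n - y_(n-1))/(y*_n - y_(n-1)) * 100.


Murphree vapor efficiency: EMV = (y_n - y_(n-1)) / (y*_n - y_(n-1)) * 100
EMV = (0.545 - 0.44) / (0.656 - 0.44) * 100 = 0.105 / 0.216 * 100 = 48.61

48.61 %


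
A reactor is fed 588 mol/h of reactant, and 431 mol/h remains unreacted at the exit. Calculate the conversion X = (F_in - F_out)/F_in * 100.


X = (F_in - F_out) / F_in * 100
Moles reacted = 588 - 431 = 157
X = 157 / 588 * 100
= 0.2670 * 100
= 26.70 %

26.70 %


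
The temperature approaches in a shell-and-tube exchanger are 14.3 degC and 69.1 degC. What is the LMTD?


LMTD = (dT1 - dT2) / ln(dT1/dT2)
= (14.3 - 69.1) / ln(14.3 / 69.1) = -54.8 / -1.5753 = 34.79

34.79 degC


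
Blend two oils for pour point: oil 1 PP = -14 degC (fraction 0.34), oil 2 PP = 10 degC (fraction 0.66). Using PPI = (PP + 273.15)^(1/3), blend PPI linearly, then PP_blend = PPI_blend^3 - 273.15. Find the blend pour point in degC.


PPI_1 = (-14 + 273.15)^(1/3) = 6.375541
PPI_2 = (10 + 273.15)^(1/3) = 6.566574
PPI_blend = 0.34 * 6.375541 + 0.66 * 6.566574 = 6.501623
PP_blend = 6.501623^3 - 273.15 = 274.8308 - 273.15 = 1.68

1.68 degC


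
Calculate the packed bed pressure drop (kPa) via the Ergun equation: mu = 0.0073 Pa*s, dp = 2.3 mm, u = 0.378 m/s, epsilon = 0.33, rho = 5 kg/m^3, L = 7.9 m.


dp = 2.3 mm = 0.0023 m
Viscous term = 150*0.0073*0.378*(1-0.33)^2 / (0.0023^2*0.33^3) = 977368
Inertial term = 1.75*5*0.378^2*(1-0.33) / (0.0023*0.33^3) = 10134.4
dP/L = 977368 + 10134.4 = 987502 Pa/m
dP = 987502 * 7.9 / 1000 = 7801 kPa

7801 kPa


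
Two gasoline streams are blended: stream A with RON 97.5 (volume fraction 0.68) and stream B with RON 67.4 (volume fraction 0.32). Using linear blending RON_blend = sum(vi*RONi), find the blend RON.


Linear blending: RON_blend = sum(vi * RONi)
Contribution 1: 0.68 * 97.5 = 66.3
Contribution 2: 0.32 * 67.4 = 21.568
RON_blend = 66.3 + 21.568 = 87.868

87.868


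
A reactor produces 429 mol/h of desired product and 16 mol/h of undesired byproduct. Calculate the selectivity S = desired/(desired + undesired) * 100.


Selectivity = desired / (desired + undesired) * 100
Total products = 429 + 16 = 445 mol/h
S = 429 / 445 * 100
= 0.9640 * 100
= 96.40 %

96.40 %


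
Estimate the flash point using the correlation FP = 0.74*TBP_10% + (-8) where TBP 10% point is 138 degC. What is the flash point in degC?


FP = 0.74 * 138 + (-8) = 94.12

94.12 degC


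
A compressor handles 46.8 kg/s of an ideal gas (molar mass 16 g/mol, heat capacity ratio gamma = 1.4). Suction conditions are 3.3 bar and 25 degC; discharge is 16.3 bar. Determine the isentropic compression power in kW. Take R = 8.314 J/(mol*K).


Isentropic work: W = m*(gamma/(gamma-1))*(R*T1/MW)*((P2/P1)^((gamma-1)/gamma) - 1)
T1 = 25 + 273.15 = 298.15 K
Pressure ratio = 16.3 / 3.3 = 4.93939
Exponent = (1.4 - 1)/1.4 = 0.285714
(P2/P1)^exp - 1 = 4.93939^0.285714 - 1 = 0.57831
W = 46.8 * 1.4 / 0.4 * 8.314 * 298.15 / 16 * 0.57831 = 14680

14680 kW


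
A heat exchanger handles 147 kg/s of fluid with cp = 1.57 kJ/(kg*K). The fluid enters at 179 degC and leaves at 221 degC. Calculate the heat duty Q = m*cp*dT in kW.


Q = m_dot * cp * delta_T
delta_T = 221 - 179 = 42 K
Q = 147 * 1.57 * 42
= 230.79 * 42
= 9693.18 kW

9693.18 kW


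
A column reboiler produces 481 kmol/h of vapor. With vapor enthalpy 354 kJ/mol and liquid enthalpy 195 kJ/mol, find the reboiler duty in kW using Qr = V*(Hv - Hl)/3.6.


Qr = 481 * (354 - 195) / 3.6 = 481 * 159 / 3.6 = 21240

21240 kW


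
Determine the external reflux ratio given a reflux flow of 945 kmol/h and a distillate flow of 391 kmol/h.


Reflux ratio definition: R = L / D (liquid returned / distillate withdrawn)
L = 945 kmol/h, D = 391 kmol/h
R = 945 / 391 = 2.417

2.417


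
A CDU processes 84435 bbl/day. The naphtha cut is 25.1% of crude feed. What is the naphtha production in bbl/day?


Crude throughput = 84435 bbl/day
Fraction yield = 25.1%
yield = throughput * fraction / 100
yield = 84435 * 25.1 / 100 = 21193.185

21193.185 bbl/day


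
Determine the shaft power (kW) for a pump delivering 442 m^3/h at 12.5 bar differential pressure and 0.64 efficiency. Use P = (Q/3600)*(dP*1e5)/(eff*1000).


Q = 442 / 3600 = 0.122778 m^3/s
P = 0.122778 * (12.5 * 1e5) / 0.64 / 1000 = 239.8

239.8 kW


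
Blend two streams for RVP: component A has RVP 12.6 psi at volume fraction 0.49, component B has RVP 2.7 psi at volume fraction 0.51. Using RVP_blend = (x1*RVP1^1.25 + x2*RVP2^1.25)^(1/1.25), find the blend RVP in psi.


Chevron index: RVP_blend = (sum xi*RVPi^1.25)^(1/1.25)
RVP^1.25 terms: 0.49 * 12.6^1.25 + 0.51 * 2.7^1.25 = 13.3973
RVP_blend = 13.3973^(1/1.25) = 7.973

7.973 psi


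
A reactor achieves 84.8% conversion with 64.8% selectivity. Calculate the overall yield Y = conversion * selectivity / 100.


Overall yield = conversion (%) * selectivity (%) / 100
Conversion = 84.8%, Selectivity = 64.8%
Y = 84.8 * 64.8 / 100
= 54.9504 %

54.9504 %


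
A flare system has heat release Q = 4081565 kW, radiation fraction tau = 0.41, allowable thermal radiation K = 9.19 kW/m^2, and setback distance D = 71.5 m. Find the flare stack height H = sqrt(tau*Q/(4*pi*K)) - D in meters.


tau*Q/(4*pi*K) = 0.41 * 4081565 / (4 * pi * 9.19) = 14490.6
sqrt(14490.6) = 120.377
H = 120.377 - 71.5 = 48.88

48.88 m


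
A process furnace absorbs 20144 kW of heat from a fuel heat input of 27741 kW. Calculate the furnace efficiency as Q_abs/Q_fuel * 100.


Furnace efficiency = Q_absorbed / Q_fuel * 100
= 20144 / 27741 * 100 = 72.61

72.61 %


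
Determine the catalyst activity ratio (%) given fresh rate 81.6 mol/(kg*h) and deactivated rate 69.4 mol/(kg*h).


Activity (%) = (rate_used / rate_fresh) * 100
rate_used = 69.4, rate_fresh = 81.6
= (69.4 / 81.6) * 100
= 0.8505 * 100 = 85.05

85.05 %


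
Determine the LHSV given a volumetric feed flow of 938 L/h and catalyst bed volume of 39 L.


LHSV = volumetric feed rate / catalyst volume
= 938 L/h / 39 L
= 24.05 h^-1

24.05 h^-1


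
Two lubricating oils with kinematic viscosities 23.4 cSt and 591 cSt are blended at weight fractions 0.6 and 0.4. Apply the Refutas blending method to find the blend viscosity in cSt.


Refutas method: VBN_i = 14.534*ln(ln(visc_i + 0.8)) + 10.975, blended linearly by mass fraction; since VBN is linear in VBI_i = ln(ln(visc_i + 0.8)) and the fractions sum to 1, blend VBI directly: visc = exp(exp(VBI_blend)) - 0.8
VBI_1 = ln(ln(23.4 + 0.8)) = 1.15888
VBI_2 = ln(ln(591 + 0.8)) = 1.85366
VBI_blend = 0.6 * 1.15888 + 0.4 * 1.85366 = 1.43679
visc_blend = exp(exp(1.43679)) - 0.8 = 66.37

66.37 cSt


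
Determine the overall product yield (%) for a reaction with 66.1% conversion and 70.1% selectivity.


Overall yield = conversion (%) * selectivity (%) / 100
Conversion = 66.1%, Selectivity = 70.1%
Y = 66.1 * 70.1 / 100
= 46.3361 %

46.3361 %


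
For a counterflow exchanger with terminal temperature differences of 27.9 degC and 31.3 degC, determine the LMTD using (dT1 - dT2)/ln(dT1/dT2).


LMTD = (dT1 - dT2) / ln(dT1/dT2)
= (27.9 - 31.3) / ln(27.9 / 31.3) = -3.4 / -0.114991 = 29.57

29.57 degC


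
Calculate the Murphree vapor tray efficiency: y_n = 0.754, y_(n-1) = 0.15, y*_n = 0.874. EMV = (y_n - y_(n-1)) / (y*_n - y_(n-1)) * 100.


Murphree vapor efficiency: EMV = (y_n - y_(n-1)) / (y*_n - y_(n-1)) * 100
EMV = (0.754 - 0.15) / (0.874 - 0.15) * 100 = 0.604 / 0.724 * 100 = 83.43

83.43 %


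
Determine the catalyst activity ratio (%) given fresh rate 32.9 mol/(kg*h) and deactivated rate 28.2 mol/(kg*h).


Activity (%) = (rate_used / rate_fresh) * 100
rate_used = 28.2, rate_fresh = 32.9
= (28.2 / 32.9) * 100
= 0.8571 * 100 = 85.71

85.71 %


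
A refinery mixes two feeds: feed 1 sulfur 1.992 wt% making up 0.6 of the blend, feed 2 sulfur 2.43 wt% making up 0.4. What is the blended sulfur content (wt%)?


Linear sulfur blending: S_blend = x1*S1 + x2*S2
Contribution 1: 0.6 * 1.992 = 1.1952 wt%
Contribution 2: 0.4 * 2.43 = 0.972 wt%
S_blend = 1.1952 + 0.972 = 2.1672

2.1672 wt%


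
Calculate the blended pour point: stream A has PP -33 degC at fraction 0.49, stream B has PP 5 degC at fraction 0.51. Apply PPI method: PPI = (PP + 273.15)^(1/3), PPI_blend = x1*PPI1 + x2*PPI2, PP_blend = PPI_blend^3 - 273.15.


PPI_1 = (-33 + 273.15)^(1/3) = 6.215759
PPI_2 = (5 + 273.15)^(1/3) = 6.527693
PPI_blend = 0.49 * 6.215759 + 0.51 * 6.527693 = 6.374845
PP_blend = 6.374845^3 - 273.15 = 259.0651 - 273.15 = -14.08

-14.08 degC


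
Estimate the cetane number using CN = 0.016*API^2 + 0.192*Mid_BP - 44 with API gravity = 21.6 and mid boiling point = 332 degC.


CN = 0.016 * 21.6^2 + 0.192 * 332 - 44
CN = 7.46496 + 63.744 - 44 = 27.20896

27.20896


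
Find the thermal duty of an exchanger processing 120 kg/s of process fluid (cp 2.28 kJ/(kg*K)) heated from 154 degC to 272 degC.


Q = m_dot * cp * delta_T
delta_T = 272 - 154 = 118 K
Q = 120 * 2.28 * 118
= 273.6 * 118
= 32284.8 kW

32284.8 kW


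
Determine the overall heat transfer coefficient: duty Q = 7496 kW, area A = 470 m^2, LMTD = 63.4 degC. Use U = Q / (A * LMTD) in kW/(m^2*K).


From Q = U*A*LMTD, U = Q / (A * LMTD)
U = 7496 / (470 * 63.4) = 7496 / 29798 = 0.2516

0.2516 kW/(m^2*K)


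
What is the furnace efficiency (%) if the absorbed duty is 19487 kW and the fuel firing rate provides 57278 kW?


Furnace efficiency = Q_absorbed / Q_fuel * 100
= 19487 / 57278 * 100 = 34.02

34.02 %


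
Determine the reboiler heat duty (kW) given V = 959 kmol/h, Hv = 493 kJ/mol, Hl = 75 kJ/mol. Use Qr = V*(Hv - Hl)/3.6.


Qr = 959 * (493 - 75) / 3.6 = 959 * 418 / 3.6 = 111400

111400 kW


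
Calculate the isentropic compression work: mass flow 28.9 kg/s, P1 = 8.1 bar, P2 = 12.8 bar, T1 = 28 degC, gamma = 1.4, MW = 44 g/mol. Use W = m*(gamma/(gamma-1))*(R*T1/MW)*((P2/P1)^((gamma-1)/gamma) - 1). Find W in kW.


Isentropic work: W = m*(gamma/(gamma-1))*(R*T1/MW)*((P2/P1)^((gamma-1)/gamma) - 1)
T1 = 28 + 273.15 = 301.15 K
Pressure ratio = 12.8 / 8.1 = 1.58025
Exponent = (1.4 - 1)/1.4 = 0.285714
(P2/P1)^exp - 1 = 1.58025^0.285714 - 1 = 0.139669
W = 28.9 * 1.4 / 0.4 * 8.314 * 301.15 / 44 * 0.139669 = 803.9

803.9 kW


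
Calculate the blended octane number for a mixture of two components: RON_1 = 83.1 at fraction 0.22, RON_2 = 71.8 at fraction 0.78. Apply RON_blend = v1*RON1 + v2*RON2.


Linear blending: RON_blend = sum(vi * RONi)
Contribution 1: 0.22 * 83.1 = 18.282
Contribution 2: 0.78 * 71.8 = 56.004
RON_blend = 18.282 + 56.004 = 74.286

74.286


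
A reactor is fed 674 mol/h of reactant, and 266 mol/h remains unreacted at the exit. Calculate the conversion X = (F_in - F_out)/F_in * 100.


X = (F_in - F_out) / F_in * 100
Moles reacted = 674 - 266 = 408
X = 408 / 674 * 100
= 0.6053 * 100
= 60.53 %

60.53 %


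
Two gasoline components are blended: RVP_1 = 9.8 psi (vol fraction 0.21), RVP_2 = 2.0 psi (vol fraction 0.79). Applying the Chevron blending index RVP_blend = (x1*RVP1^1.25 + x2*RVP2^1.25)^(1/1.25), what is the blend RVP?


Chevron index: RVP_blend = (sum xi*RVPi^1.25)^(1/1.25)
RVP^1.25 terms: 0.21 * 9.8^1.25 + 0.79 * 2.0^1.25 = 5.52021
RVP_blend = 5.52021^(1/1.25) = 3.923

3.923 psi


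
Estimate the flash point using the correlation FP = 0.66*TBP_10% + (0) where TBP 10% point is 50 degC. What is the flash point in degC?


FP = 0.66 * 50 + (0) = 33

33 degC


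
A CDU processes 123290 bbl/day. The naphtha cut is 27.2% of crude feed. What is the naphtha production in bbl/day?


Crude throughput = 123290 bbl/day
Fraction yield = 27.2%
yield = throughput * fraction / 100
yield = 123290 * 27.2 / 100 = 33534.88

33534.88 bbl/day


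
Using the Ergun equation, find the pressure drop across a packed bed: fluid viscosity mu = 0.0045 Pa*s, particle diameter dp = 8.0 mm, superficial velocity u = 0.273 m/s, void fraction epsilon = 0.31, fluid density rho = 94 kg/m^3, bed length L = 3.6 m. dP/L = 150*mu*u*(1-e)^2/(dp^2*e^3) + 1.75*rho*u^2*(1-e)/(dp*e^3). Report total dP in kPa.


dp = 8.0 mm = 0.008 m
Viscous term = 150*0.0045*0.273*(1-0.31)^2 / (0.008^2*0.31^3) = 46015
Inertial term = 1.75*94*0.273^2*(1-0.31) / (0.008*0.31^3) = 35494.8
dP/L = 46015 + 35494.8 = 81509.8 Pa/m
dP = 81509.8 * 3.6 / 1000 = 293.4 kPa

293.4 kPa


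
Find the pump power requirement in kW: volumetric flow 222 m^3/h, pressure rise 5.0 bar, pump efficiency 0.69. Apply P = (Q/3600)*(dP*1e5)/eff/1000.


Q = 222 / 3600 = 0.0616667 m^3/s
P = 0.0616667 * (5.0 * 1e5) / 0.69 / 1000 = 44.69

44.69 kW


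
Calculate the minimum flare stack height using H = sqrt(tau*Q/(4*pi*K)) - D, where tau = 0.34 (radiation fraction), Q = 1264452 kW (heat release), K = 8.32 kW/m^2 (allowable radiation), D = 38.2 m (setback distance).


tau*Q/(4*pi*K) = 0.34 * 1264452 / (4 * pi * 8.32) = 4111.95
sqrt(4111.95) = 64.1245
H = 64.1245 - 38.2 = 25.92

25.92 m


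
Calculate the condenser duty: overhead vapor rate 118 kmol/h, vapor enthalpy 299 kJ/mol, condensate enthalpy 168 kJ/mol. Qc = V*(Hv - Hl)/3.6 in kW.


Qc = 118 * (299 - 168) / 3.6 = 118 * 131 / 3.6 = 4294

4294 kW


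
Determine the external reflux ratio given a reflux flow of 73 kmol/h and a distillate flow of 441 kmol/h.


Reflux ratio definition: R = L / D (liquid returned / distillate withdrawn)
L = 73 kmol/h, D = 441 kmol/h
R = 73 / 441 = 0.1655

0.1655


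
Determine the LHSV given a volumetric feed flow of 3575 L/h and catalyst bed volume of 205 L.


LHSV = volumetric feed rate / catalyst volume
= 3575 L/h / 205 L
= 17.44 h^-1

17.44 h^-1


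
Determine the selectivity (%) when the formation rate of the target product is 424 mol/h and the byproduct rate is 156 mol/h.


Selectivity = desired / (desired + undesired) * 100
Total products = 424 + 156 = 580 mol/h
S = 424 / 580 * 100
= 0.7310 * 100
= 73.10 %

73.10 %


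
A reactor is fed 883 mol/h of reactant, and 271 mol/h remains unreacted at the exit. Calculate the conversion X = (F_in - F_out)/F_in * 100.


X = (F_in - F_out) / F_in * 100
Moles reacted = 883 - 271 = 612
X = 612 / 883 * 100
= 0.6931 * 100
= 69.31 %

69.31 %


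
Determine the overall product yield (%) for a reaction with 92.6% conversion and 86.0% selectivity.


Overall yield = conversion (%) * selectivity (%) / 100
Conversion = 92.6%, Selectivity = 86.0%
Y = 92.6 * 86.0 / 100
= 79.636 %

79.636 %


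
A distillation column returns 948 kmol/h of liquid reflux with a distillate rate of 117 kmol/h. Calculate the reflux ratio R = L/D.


Reflux ratio definition: R = L / D (liquid returned / distillate withdrawn)
L = 948 kmol/h, D = 117 kmol/h
R = 948 / 117 = 8.103

8.103


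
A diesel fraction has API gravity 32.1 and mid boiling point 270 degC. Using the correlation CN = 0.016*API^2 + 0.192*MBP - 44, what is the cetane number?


CN = 0.016 * 32.1^2 + 0.192 * 270 - 44
CN = 16.48656 + 51.84 - 44 = 24.32656

24.32656


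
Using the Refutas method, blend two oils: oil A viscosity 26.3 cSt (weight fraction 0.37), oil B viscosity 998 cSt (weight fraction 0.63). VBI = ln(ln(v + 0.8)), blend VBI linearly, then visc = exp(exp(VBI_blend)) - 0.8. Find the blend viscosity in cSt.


Refutas method: VBN_i = 14.534*ln(ln(visc_i + 0.8)) + 10.975, blended linearly by mass fraction; since VBN is linear in VBI_i = ln(ln(visc_i + 0.8)) and the fractions sum to 1, blend VBI directly: visc = exp(exp(VBI_blend)) - 0.8
VBI_1 = ln(ln(26.3 + 0.8)) = 1.19378
VBI_2 = ln(ln(998 + 0.8)) = 1.93247
VBI_blend = 0.37 * 1.19378 + 0.63 * 1.93247 = 1.65915
visc_blend = exp(exp(1.65915)) - 0.8 = 190.7

190.7 cSt


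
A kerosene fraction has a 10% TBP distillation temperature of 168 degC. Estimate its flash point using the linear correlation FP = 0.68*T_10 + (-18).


FP = 0.68 * 168 + (-18) = 96.24

96.24 degC


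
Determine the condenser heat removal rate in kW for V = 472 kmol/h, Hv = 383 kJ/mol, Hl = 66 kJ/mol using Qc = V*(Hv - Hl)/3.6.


Qc = 472 * (383 - 66) / 3.6 = 472 * 317 / 3.6 = 41560

41560 kW


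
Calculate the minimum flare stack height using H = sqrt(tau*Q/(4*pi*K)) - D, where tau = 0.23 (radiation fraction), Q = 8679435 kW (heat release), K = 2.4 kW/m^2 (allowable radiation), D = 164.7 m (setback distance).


tau*Q/(4*pi*K) = 0.23 * 8679435 / (4 * pi * 2.4) = 66190.9
sqrt(66190.9) = 257.276
H = 257.276 - 164.7 = 92.58

92.58 m


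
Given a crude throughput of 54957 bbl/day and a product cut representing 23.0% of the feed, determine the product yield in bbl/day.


Crude throughput = 54957 bbl/day
Fraction yield = 23.0%
yield = throughput * fraction / 100
yield = 54957 * 23.0 / 100 = 12640.11

12640.11 bbl/day


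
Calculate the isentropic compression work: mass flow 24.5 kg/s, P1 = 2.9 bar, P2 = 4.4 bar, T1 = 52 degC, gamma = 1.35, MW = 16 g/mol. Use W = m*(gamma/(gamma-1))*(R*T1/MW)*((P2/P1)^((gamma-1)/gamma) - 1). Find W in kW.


Isentropic work: W = m*(gamma/(gamma-1))*(R*T1/MW)*((P2/P1)^((gamma-1)/gamma) - 1)
T1 = 52 + 273.15 = 325.15 K
Pressure ratio = 4.4 / 2.9 = 1.51724
Exponent = (1.35 - 1)/1.35 = 0.259259
(P2/P1)^exp - 1 = 1.51724^0.259259 - 1 = 0.11414
W = 24.5 * 1.35 / 0.35 * 8.314 * 325.15 / 16 * 0.11414 = 1822

1822 kW


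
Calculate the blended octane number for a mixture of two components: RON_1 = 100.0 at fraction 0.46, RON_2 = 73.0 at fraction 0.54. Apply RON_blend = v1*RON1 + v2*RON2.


Linear blending: RON_blend = sum(vi * RONi)
Contribution 1: 0.46 * 100.0 = 46
Contribution 2: 0.54 * 73.0 = 39.42
RON_blend = 46 + 39.42 = 85.42

85.42


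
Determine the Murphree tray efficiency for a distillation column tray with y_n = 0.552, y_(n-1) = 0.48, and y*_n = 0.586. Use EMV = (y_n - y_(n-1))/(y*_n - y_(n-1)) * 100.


Murphree vapor efficiency: EMV = (y_n - y_(n-1)) / (y*_n - y_(n-1)) * 100
EMV = (0.552 - 0.48) / (0.586 - 0.48) * 100 = 0.072 / 0.106 * 100 = 67.92

67.92 %


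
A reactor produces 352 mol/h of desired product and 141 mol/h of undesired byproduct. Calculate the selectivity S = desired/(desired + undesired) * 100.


Selectivity = desired / (desired + undesired) * 100
Total products = 352 + 141 = 493 mol/h
S = 352 / 493 * 100
= 0.7140 * 100
= 71.40 %

71.40 %


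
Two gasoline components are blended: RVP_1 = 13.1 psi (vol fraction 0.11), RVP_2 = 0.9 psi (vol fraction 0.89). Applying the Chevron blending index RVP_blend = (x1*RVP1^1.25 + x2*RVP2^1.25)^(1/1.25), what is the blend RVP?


Chevron index: RVP_blend = (sum xi*RVPi^1.25)^(1/1.25)
RVP^1.25 terms: 0.11 * 13.1^1.25 + 0.89 * 0.9^1.25 = 3.52164
RVP_blend = 3.52164^(1/1.25) = 2.738

2.738 psi


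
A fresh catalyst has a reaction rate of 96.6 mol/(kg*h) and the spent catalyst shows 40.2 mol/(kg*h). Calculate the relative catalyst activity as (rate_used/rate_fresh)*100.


Activity (%) = (rate_used / rate_fresh) * 100
rate_used = 40.2, rate_fresh = 96.6
= (40.2 / 96.6) * 100
= 0.4161 * 100 = 41.61

41.61 %


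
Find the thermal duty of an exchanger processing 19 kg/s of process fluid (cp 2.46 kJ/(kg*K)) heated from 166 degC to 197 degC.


Q = m_dot * cp * delta_T
delta_T = 197 - 166 = 31 K
Q = 19 * 2.46 * 31
= 46.74 * 31
= 1448.94 kW

1448.94 kW


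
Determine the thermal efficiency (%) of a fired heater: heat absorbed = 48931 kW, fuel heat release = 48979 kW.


Furnace efficiency = Q_absorbed / Q_fuel * 100
= 48931 / 48979 * 100 = 99.90

99.90 %


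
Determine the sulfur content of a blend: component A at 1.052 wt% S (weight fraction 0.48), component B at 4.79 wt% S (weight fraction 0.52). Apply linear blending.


Linear sulfur blending: S_blend = x1*S1 + x2*S2
Contribution 1: 0.48 * 1.052 = 0.50496 wt%
Contribution 2: 0.52 * 4.79 = 2.4908 wt%
S_blend = 0.50496 + 2.4908 = 2.99576

2.99576 wt%


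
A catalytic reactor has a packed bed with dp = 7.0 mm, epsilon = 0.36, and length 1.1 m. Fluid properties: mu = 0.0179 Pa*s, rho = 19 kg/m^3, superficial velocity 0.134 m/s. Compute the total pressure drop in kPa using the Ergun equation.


dp = 7.0 mm = 0.007 m
Viscous term = 150*0.0179*0.134*(1-0.36)^2 / (0.007^2*0.36^3) = 64462.2
Inertial term = 1.75*19*0.134^2*(1-0.36) / (0.007*0.36^3) = 1169.97
dP/L = 64462.2 + 1169.97 = 65632.2 Pa/m
dP = 65632.2 * 1.1 / 1000 = 72.20 kPa

72.20 kPa


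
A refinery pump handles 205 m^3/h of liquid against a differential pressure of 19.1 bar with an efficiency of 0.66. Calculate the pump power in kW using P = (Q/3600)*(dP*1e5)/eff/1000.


Q = 205 / 3600 = 0.0569444 m^3/s
P = 0.0569444 * (19.1 * 1e5) / 0.66 / 1000 = 164.8

164.8 kW


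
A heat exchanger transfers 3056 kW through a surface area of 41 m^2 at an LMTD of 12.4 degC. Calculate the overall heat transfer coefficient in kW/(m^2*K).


From Q = U*A*LMTD, U = Q / (A * LMTD)
U = 3056 / (41 * 12.4) = 3056 / 508.4 = 6.011

6.011 kW/(m^2*K)


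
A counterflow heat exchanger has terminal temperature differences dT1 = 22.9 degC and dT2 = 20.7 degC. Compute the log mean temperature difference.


LMTD = (dT1 - dT2) / ln(dT1/dT2)
= (22.9 - 20.7) / ln(22.9 / 20.7) = 2.2 / 0.101003 = 21.78

21.78 degC


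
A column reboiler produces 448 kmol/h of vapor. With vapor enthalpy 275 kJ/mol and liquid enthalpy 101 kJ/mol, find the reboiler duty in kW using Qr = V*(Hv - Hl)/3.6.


Qr = 448 * (275 - 101) / 3.6 = 448 * 174 / 3.6 = 21650

21650 kW


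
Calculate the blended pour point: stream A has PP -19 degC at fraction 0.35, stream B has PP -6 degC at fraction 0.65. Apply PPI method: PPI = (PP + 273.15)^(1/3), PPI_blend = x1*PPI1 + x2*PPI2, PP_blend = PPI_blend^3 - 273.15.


PPI_1 = (-19 + 273.15)^(1/3) = 6.334272
PPI_2 = (-6 + 273.15)^(1/3) = 6.440482
PPI_blend = 0.35 * 6.334272 + 0.65 * 6.440482 = 6.403308
PP_blend = 6.403308^3 - 273.15 = 262.5507 - 273.15 = -10.6

-10.6 degC


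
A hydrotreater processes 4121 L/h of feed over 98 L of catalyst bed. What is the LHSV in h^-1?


LHSV = volumetric feed rate / catalyst volume
= 4121 L/h / 98 L
= 42.05 h^-1

42.05 h^-1


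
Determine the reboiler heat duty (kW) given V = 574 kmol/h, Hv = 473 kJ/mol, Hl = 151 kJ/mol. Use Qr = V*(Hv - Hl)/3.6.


Qr = 574 * (473 - 151) / 3.6 = 574 * 322 / 3.6 = 51340

51340 kW


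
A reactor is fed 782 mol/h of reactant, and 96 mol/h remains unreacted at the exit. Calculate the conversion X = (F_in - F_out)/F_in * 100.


X = (F_in - F_out) / F_in * 100
Moles reacted = 782 - 96 = 686
X = 686 / 782 * 100
= 0.8772 * 100
= 87.72 %

87.72 %


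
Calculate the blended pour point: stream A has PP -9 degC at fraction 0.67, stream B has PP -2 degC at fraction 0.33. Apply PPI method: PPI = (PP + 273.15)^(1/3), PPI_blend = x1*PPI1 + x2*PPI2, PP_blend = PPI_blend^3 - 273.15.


PPI_1 = (-9 + 273.15)^(1/3) = 6.416283
PPI_2 = (-2 + 273.15)^(1/3) = 6.472467
PPI_blend = 0.67 * 6.416283 + 0.33 * 6.472467 = 6.434824
PP_blend = 6.434824^3 - 273.15 = 266.4465 - 273.15 = -6.7

-6.7 degC


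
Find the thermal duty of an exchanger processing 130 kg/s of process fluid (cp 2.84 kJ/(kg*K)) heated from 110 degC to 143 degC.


Q = m_dot * cp * delta_T
delta_T = 143 - 110 = 33 K
Q = 130 * 2.84 * 33
= 369.2 * 33
= 12183.6 kW

12183.6 kW


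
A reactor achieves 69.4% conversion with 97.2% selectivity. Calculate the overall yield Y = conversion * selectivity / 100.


Overall yield = conversion (%) * selectivity (%) / 100
Conversion = 69.4%, Selectivity = 97.2%
Y = 69.4 * 97.2 / 100
= 67.4568 %

67.4568 %


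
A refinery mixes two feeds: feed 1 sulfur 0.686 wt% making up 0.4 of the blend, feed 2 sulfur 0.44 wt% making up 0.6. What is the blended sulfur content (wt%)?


Linear sulfur blending: S_blend = x1*S1 + x2*S2
Contribution 1: 0.4 * 0.686 = 0.2744 wt%
Contribution 2: 0.6 * 0.44 = 0.264 wt%
S_blend = 0.2744 + 0.264 = 0.5384

0.5384 wt%


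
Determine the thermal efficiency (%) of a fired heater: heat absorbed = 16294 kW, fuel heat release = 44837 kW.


Furnace efficiency = Q_absorbed / Q_fuel * 100
= 16294 / 44837 * 100 = 36.34

36.34 %


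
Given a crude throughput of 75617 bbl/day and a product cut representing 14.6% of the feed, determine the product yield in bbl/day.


Crude throughput = 75617 bbl/day
Fraction yield = 14.6%
yield = throughput * fraction / 100
yield = 75617 * 14.6 / 100 = 11040.082

11040.082 bbl/day


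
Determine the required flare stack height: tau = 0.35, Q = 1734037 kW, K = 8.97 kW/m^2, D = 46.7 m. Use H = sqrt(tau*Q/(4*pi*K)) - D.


tau*Q/(4*pi*K) = 0.35 * 1734037 / (4 * pi * 8.97) = 5384.24
sqrt(5384.24) = 73.3774
H = 73.3774 - 46.7 = 26.68

26.68 m


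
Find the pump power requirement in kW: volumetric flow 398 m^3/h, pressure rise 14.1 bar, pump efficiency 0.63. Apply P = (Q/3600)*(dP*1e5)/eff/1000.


Q = 398 / 3600 = 0.110556 m^3/s
P = 0.110556 * (14.1 * 1e5) / 0.63 / 1000 = 247.4

247.4 kW


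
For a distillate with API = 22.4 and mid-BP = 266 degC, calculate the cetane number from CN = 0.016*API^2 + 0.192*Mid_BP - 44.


CN = 0.016 * 22.4^2 + 0.192 * 266 - 44
CN = 8.02816 + 51.072 - 44 = 15.10016

15.10016


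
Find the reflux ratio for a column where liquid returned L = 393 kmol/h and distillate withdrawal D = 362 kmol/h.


Reflux ratio definition: R = L / D (liquid returned / distillate withdrawn)
L = 393 kmol/h, D = 362 kmol/h
R = 393 / 362 = 1.086

1.086


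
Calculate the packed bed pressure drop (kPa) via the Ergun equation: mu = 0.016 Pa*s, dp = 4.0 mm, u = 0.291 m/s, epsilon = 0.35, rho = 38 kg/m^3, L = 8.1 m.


dp = 4.0 mm = 0.004 m
Viscous term = 150*0.016*0.291*(1-0.35)^2 / (0.004^2*0.35^3) = 430137
Inertial term = 1.75*38*0.291^2*(1-0.35) / (0.004*0.35^3) = 21343.1
dP/L = 430137 + 21343.1 = 451480 Pa/m
dP = 451480 * 8.1 / 1000 = 3657 kPa

3657 kPa


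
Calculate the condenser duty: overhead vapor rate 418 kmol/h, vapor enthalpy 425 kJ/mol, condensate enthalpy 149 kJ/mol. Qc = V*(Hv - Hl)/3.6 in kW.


Qc = 418 * (425 - 149) / 3.6 = 418 * 276 / 3.6 = 32050

32050 kW


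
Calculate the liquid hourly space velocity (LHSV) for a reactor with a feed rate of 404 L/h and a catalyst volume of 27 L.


LHSV = volumetric feed rate / catalyst volume
= 404 L/h / 27 L
= 14.96 h^-1

14.96 h^-1


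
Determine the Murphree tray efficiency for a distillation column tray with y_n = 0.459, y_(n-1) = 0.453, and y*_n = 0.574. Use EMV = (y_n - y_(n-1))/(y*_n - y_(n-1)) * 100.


Murphree vapor efficiency: EMV = (y_n - y_(n-1)) / (y*_n - y_(n-1)) * 100
EMV = (0.459 - 0.453) / (0.574 - 0.453) * 100 = 0.006 / 0.121 * 100 = 4.959

4.959 %


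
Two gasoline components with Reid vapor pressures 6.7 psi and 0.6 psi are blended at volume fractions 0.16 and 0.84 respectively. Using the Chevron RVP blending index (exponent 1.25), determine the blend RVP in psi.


Chevron index: RVP_blend = (sum xi*RVPi^1.25)^(1/1.25)
RVP^1.25 terms: 0.16 * 6.7^1.25 + 0.84 * 0.6^1.25 = 2.16828
RVP_blend = 2.16828^(1/1.25) = 1.857

1.857 psi


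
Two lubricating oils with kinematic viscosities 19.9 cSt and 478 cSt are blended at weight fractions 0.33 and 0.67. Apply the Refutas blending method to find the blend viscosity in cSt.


Refutas method: VBN_i = 14.534*ln(ln(visc_i + 0.8)) + 10.975, blended linearly by mass fraction; since VBN is linear in VBI_i = ln(ln(visc_i + 0.8)) and the fractions sum to 1, blend VBI directly: visc = exp(exp(VBI_blend)) - 0.8
VBI_1 = ln(ln(19.9 + 0.8)) = 1.10861
VBI_2 = ln(ln(478 + 0.8)) = 1.81991
VBI_blend = 0.33 * 1.10861 + 0.67 * 1.81991 = 1.58518
visc_blend = exp(exp(1.58518)) - 0.8 = 130.9

130.9 cSt


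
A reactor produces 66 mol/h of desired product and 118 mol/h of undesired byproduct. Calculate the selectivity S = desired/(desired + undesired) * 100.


Selectivity = desired / (desired + undesired) * 100
Total products = 66 + 118 = 184 mol/h
S = 66 / 184 * 100
= 0.3587 * 100
= 35.87 %

35.87 %


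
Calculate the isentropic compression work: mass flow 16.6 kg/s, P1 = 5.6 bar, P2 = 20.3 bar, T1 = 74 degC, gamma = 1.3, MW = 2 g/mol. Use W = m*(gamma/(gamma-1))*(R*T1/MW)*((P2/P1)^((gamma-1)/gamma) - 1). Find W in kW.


Isentropic work: W = m*(gamma/(gamma-1))*(R*T1/MW)*((P2/P1)^((gamma-1)/gamma) - 1)
T1 = 74 + 273.15 = 347.15 K
Pressure ratio = 20.3 / 5.6 = 3.625
Exponent = (1.3 - 1)/1.3 = 0.230769
(P2/P1)^exp - 1 = 3.625^0.230769 - 1 = 0.34608
W = 16.6 * 1.3 / 0.3 * 8.314 * 347.15 / 2 * 0.34608 = 35930

35930 kW


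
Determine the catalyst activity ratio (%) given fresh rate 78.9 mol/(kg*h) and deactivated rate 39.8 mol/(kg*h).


Activity (%) = (rate_used / rate_fresh) * 100
rate_used = 39.8, rate_fresh = 78.9
= (39.8 / 78.9) * 100
= 0.5044 * 100 = 50.44

50.44 %


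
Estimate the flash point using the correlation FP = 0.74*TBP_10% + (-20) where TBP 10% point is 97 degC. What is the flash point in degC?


FP = 0.74 * 97 + (-20) = 51.78

51.78 degC


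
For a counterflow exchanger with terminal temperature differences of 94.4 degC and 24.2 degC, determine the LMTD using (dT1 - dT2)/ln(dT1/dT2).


LMTD = (dT1 - dT2) / ln(dT1/dT2)
= (94.4 - 24.2) / ln(94.4 / 24.2) = 70.2 / 1.36119 = 51.57

51.57 degC


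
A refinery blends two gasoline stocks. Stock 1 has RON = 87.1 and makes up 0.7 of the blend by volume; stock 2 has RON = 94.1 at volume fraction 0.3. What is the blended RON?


Linear blending: RON_blend = sum(vi * RONi)
Contribution 1: 0.7 * 87.1 = 60.97
Contribution 2: 0.3 * 94.1 = 28.23
RON_blend = 60.97 + 28.23 = 89.2

89.2


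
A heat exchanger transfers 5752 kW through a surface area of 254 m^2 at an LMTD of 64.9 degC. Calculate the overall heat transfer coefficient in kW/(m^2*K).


From Q = U*A*LMTD, U = Q / (A * LMTD)
U = 5752 / (254 * 64.9) = 5752 / 16484.6 = 0.3489

0.3489 kW/(m^2*K)


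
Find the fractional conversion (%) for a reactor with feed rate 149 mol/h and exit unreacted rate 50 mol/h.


X = (F_in - F_out) / F_in * 100
Moles reacted = 149 - 50 = 99
X = 99 / 149 * 100
= 0.6644 * 100
= 66.44 %

66.44 %


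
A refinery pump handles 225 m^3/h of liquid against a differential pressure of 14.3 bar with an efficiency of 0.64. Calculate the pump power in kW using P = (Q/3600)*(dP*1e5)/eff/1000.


Q = 225 / 3600 = 0.0625 m^3/s
P = 0.0625 * (14.3 * 1e5) / 0.64 / 1000 = 139.6

139.6 kW


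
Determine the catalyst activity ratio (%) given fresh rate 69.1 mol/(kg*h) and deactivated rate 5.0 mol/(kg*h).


Activity (%) = (rate_used / rate_fresh) * 100
rate_used = 5.0, rate_fresh = 69.1
= (5.0 / 69.1) * 100
= 0.07236 * 100 = 7.236

7.236 %


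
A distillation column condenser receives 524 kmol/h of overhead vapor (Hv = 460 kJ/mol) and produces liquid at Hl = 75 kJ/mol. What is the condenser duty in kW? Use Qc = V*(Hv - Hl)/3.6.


Qc = 524 * (460 - 75) / 3.6 = 524 * 385 / 3.6 = 56040

56040 kW


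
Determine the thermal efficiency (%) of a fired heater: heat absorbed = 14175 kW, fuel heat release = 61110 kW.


Furnace efficiency = Q_absorbed / Q_fuel * 100
= 14175 / 61110 * 100 = 23.20

23.20 %


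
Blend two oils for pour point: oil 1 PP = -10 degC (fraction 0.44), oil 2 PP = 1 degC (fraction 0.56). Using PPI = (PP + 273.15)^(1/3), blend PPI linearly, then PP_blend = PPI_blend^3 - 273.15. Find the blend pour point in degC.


PPI_1 = (-10 + 273.15)^(1/3) = 6.408176
PPI_2 = (1 + 273.15)^(1/3) = 6.49625
PPI_blend = 0.44 * 6.408176 + 0.56 * 6.49625 = 6.457497
PP_blend = 6.457497^3 - 273.15 = 269.2729 - 273.15 = -3.88

-3.88 degC


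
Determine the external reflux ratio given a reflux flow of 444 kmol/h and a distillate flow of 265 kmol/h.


Reflux ratio definition: R = L / D (liquid returned / distillate withdrawn)
L = 444 kmol/h, D = 265 kmol/h
R = 444 / 265 = 1.675

1.675


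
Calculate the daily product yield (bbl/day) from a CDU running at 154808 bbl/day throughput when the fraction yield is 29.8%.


Crude throughput = 154808 bbl/day
Fraction yield = 29.8%
yield = throughput * fraction / 100
yield = 154808 * 29.8 / 100 = 46132.784

46132.784 bbl/day


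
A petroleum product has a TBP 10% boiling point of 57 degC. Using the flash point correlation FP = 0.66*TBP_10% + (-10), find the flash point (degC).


FP = 0.66 * 57 + (-10) = 27.62

27.62 degC


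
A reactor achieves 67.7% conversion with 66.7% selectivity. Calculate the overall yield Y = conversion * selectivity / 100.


Overall yield = conversion (%) * selectivity (%) / 100
Conversion = 67.7%, Selectivity = 66.7%
Y = 67.7 * 66.7 / 100
= 45.1559 %

45.1559 %


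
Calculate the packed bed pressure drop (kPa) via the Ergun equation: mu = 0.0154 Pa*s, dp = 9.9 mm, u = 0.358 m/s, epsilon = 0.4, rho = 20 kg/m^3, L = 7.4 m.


dp = 9.9 mm = 0.0099 m
Viscous term = 150*0.0154*0.358*(1-0.4)^2 / (0.0099^2*0.4^3) = 47462.1
Inertial term = 1.75*20*0.358^2*(1-0.4) / (0.0099*0.4^3) = 4247.86
dP/L = 47462.1 + 4247.86 = 51710 Pa/m
dP = 51710 * 7.4 / 1000 = 382.7 kPa

382.7 kPa


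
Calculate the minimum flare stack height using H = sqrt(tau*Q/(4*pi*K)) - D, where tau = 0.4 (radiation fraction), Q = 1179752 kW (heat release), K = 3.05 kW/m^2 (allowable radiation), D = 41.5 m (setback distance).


tau*Q/(4*pi*K) = 0.4 * 1179752 / (4 * pi * 3.05) = 12312.4
sqrt(12312.4) = 110.961
H = 110.961 - 41.5 = 69.46

69.46 m


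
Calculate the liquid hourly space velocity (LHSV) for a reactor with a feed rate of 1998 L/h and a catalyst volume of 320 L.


LHSV = volumetric feed rate / catalyst volume
= 1998 L/h / 320 L
= 6.244 h^-1

6.244 h^-1


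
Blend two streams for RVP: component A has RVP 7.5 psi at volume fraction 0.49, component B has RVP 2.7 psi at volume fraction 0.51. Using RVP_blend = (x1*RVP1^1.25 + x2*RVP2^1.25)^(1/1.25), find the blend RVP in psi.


Chevron index: RVP_blend = (sum xi*RVPi^1.25)^(1/1.25)
RVP^1.25 terms: 0.49 * 7.5^1.25 + 0.51 * 2.7^1.25 = 7.84679
RVP_blend = 7.84679^(1/1.25) = 5.197

5.197 psi


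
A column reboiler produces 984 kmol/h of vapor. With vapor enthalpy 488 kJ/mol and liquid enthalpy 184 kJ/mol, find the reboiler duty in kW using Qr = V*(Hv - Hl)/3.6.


Qr = 984 * (488 - 184) / 3.6 = 984 * 304 / 3.6 = 83090

83090 kW


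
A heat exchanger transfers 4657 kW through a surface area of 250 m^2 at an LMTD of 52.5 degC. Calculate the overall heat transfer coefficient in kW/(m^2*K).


From Q = U*A*LMTD, U = Q / (A * LMTD)
U = 4657 / (250 * 52.5) = 4657 / 13125 = 0.3548

0.3548 kW/(m^2*K)


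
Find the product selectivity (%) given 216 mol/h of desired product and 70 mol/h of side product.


Selectivity = desired / (desired + undesired) * 100
Total products = 216 + 70 = 286 mol/h
S = 216 / 286 * 100
= 0.7552 * 100
= 75.52 %

75.52 %


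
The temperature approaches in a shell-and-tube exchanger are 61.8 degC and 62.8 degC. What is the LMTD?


LMTD = (dT1 - dT2) / ln(dT1/dT2)
= (61.8 - 62.8) / ln(61.8 / 62.8) = -1 / -0.0160517 = 62.30

62.30 degC


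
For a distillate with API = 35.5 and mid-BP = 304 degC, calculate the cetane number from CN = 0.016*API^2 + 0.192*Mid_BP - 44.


CN = 0.016 * 35.5^2 + 0.192 * 304 - 44
CN = 20.164 + 58.368 - 44 = 34.532

34.532


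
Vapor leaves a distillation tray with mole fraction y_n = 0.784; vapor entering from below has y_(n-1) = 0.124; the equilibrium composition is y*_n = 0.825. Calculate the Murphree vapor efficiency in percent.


Murphree vapor efficiency: EMV = (y_n - y_(n-1)) / (y*_n - y_(n-1)) * 100
EMV = (0.784 - 0.124) / (0.825 - 0.124) * 100 = 0.66 / 0.701 * 100 = 94.15

94.15 %


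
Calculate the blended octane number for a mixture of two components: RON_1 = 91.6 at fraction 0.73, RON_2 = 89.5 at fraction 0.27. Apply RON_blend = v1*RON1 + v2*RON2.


Linear blending: RON_blend = sum(vi * RONi)
Contribution 1: 0.73 * 91.6 = 66.868
Contribution 2: 0.27 * 89.5 = 24.165
RON_blend = 66.868 + 24.165 = 91.033

91.033


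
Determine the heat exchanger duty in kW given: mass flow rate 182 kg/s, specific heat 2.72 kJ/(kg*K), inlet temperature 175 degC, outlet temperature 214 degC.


Q = m_dot * cp * delta_T
delta_T = 214 - 175 = 39 K
Q = 182 * 2.72 * 39
= 495.04 * 39
= 19306.56 kW

19306.56 kW


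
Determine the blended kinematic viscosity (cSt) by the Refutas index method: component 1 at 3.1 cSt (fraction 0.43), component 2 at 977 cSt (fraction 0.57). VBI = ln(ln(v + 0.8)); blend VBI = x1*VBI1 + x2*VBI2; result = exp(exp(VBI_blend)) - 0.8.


Refutas method: VBN_i = 14.534*ln(ln(visc_i + 0.8)) + 10.975, blended linearly by mass fraction; since VBN is linear in VBI_i = ln(ln(visc_i + 0.8)) and the fractions sum to 1, blend VBI directly: visc = exp(exp(VBI_blend)) - 0.8
VBI_1 = ln(ln(3.1 + 0.8)) = 0.308202
VBI_2 = ln(ln(977 + 0.8)) = 1.92939
VBI_blend = 0.43 * 0.308202 + 0.57 * 1.92939 = 1.23228
visc_blend = exp(exp(1.23228)) - 0.8 = 30.05

30.05 cSt


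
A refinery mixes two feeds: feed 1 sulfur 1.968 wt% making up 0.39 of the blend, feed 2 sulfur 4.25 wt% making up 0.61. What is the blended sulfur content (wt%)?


Linear sulfur blending: S_blend = x1*S1 + x2*S2
Contribution 1: 0.39 * 1.968 = 0.76752 wt%
Contribution 2: 0.61 * 4.25 = 2.5925 wt%
S_blend = 0.76752 + 2.5925 = 3.36002

3.36002 wt%


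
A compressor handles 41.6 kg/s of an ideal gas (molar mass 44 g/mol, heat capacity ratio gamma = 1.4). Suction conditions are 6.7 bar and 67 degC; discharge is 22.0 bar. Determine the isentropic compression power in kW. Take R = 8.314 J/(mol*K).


Isentropic work: W = m*(gamma/(gamma-1))*(R*T1/MW)*((P2/P1)^((gamma-1)/gamma) - 1)
T1 = 67 + 273.15 = 340.15 K
Pressure ratio = 22.0 / 6.7 = 3.28358
Exponent = (1.4 - 1)/1.4 = 0.285714
(P2/P1)^exp - 1 = 3.28358^0.285714 - 1 = 0.404519
W = 41.6 * 1.4 / 0.4 * 8.314 * 340.15 / 44 * 0.404519 = 3786

3786 kW
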